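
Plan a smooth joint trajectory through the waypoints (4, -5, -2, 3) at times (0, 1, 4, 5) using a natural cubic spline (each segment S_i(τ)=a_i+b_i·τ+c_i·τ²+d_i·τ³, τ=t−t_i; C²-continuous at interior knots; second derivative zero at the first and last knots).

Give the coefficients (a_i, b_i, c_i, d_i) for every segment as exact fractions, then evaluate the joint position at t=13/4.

  seg 0: a=4 b=-563/55 c=0 d=68/55
  seg 1: a=-5 b=-359/55 c=204/55 d=-2/5
  seg 2: a=-2 b=271/55 c=6/55 d=-2/55
S(13/4) = -9619/1760

Δ: Δ0=-9, Δ1=1, Δ2=5
row 1: diag=8, rhs=60; c'=3/8, d'=15/2
row 2: denom=8−3·3/8=55/8; d'=(24−3·15/2)/(55/8)=12/55
back: M2=12/55
back: M1=15/2−3/8·12/55=408/55
M: M0=0, M1=408/55, M2=12/55, M3=0
seg 0: a=4, c=M0/2=0, d=(M1−M0)/(6·1)=68/55, b=Δ0−h0·(2M0+M1)/6=-563/55
seg 1: a=-5, c=M1/2=204/55, d=(M2−M1)/(6·3)=-2/5, b=Δ1−h1·(2M1+M2)/6=-359/55
seg 2: a=-2, c=M2/2=6/55, d=(M3−M2)/(6·1)=-2/55, b=Δ2−h2·(2M2+M3)/6=271/55
t_q=13/4 → seg 1, τ=9/4; S=-5+-359/55·τ+204/55·τ²+-2/5·τ³=-9619/1760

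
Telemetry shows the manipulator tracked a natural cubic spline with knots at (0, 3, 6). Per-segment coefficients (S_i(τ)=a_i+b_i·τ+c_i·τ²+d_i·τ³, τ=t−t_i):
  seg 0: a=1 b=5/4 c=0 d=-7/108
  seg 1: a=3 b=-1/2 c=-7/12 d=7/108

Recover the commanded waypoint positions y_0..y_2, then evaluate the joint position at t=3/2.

y_0=1 y_1=3 y_2=-2
S(3/2) = 85/32

y_0 = S_0(0) = a_0 = 1
y_1 = S_1(0) = a_1 = 3
y_2 = S_1(3) = -2
t_q=3/2 is in segment 0 (τ=3/2); S_0(τ)=85/32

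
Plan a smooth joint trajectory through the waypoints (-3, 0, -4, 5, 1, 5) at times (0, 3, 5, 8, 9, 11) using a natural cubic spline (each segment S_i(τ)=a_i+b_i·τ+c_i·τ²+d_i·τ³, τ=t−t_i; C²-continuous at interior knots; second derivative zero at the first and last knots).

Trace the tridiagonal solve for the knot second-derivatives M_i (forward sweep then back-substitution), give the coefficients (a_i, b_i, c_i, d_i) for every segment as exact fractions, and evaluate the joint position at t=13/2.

Δ: Δ0=1, Δ1=-2, Δ2=3, Δ3=-4, Δ4=2
row 1: diag=10, rhs=-18; c'=1/5, d'=-9/5
row 2: denom=10−2·1/5=48/5; d'=(30−2·-9/5)/(48/5)=7/2
row 3: denom=8−3·5/16=113/16; d'=(-42−3·7/2)/(113/16)=-840/113
row 4: denom=6−1·16/113=662/113; d'=(36−1·-840/113)/(662/113)=2454/331
back: M4=2454/331
back: M3=-840/113−16/113·2454/331=-2808/331
back: M2=7/2−5/16·-2808/331=2036/331
back: M1=-9/5−1/5·2036/331=-1003/331
M: M0=0, M1=-1003/331, M2=2036/331, M3=-2808/331, M4=2454/331, M5=0
seg 0: a=-3, c=M0/2=0, d=(M1−M0)/(6·3)=-1003/5958, b=Δ0−h0·(2M0+M1)/6=1665/662
seg 1: a=0, c=M1/2=-1003/662, d=(M2−M1)/(6·2)=1013/1324, b=Δ1−h1·(2M1+M2)/6=-672/331
seg 2: a=-4, c=M2/2=1018/331, d=(M3−M2)/(6·3)=-2422/2979, b=Δ2−h2·(2M2+M3)/6=361/331
seg 3: a=5, c=M3/2=-1404/331, d=(M4−M3)/(6·1)=877/331, b=Δ3−h3·(2M3+M4)/6=-797/331
seg 4: a=1, c=M4/2=1227/331, d=(M5−M4)/(6·2)=-409/662, b=Δ4−h4·(2M4+M5)/6=-974/331
t_q=13/2 → seg 2, τ=3/2; S=-4+361/331·τ+1018/331·τ²+-2422/2979·τ³=2399/1324

  seg 0: a=-3 b=1665/662 c=0 d=-1003/5958
  seg 1: a=0 b=-672/331 c=-1003/662 d=1013/1324
  seg 2: a=-4 b=361/331 c=1018/331 d=-2422/2979
  seg 3: a=5 b=-797/331 c=-1404/331 d=877/331
  seg 4: a=1 b=-974/331 c=1227/331 d=-409/662
S(13/2) = 2399/1324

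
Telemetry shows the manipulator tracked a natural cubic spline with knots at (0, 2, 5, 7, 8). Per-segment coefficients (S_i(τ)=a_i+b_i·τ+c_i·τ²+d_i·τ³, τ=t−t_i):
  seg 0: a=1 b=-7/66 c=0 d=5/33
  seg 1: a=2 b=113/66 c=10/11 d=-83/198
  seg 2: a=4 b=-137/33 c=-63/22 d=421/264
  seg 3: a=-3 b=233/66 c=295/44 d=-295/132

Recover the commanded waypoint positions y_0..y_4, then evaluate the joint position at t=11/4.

y_0 = S_0(0) = a_0 = 1
y_1 = S_1(0) = a_1 = 2
y_2 = S_2(0) = a_2 = 4
y_3 = S_3(0) = a_3 = -3
y_4 = S_3(1) = 5
t_q=11/4 is in segment 1 (τ=3/4); S_1(τ)=5095/1408

y_0=1 y_1=2 y_2=4 y_3=-3 y_4=5
S(11/4) = 5095/1408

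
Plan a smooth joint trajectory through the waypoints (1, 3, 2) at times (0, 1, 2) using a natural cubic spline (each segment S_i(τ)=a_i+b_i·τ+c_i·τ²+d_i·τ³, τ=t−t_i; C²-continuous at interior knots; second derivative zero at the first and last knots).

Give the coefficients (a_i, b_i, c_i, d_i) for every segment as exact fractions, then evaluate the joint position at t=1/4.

  seg 0: a=1 b=11/4 c=0 d=-3/4
  seg 1: a=3 b=1/2 c=-9/4 d=3/4
S(1/4) = 429/256

Δ: Δ0=2, Δ1=-1
row 1: diag=4, rhs=-18; c'=1/4, d'=-9/2
back: M1=-9/2
M: M0=0, M1=-9/2, M2=0
seg 0: a=1, c=M0/2=0, d=(M1−M0)/(6·1)=-3/4, b=Δ0−h0·(2M0+M1)/6=11/4
seg 1: a=3, c=M1/2=-9/4, d=(M2−M1)/(6·1)=3/4, b=Δ1−h1·(2M1+M2)/6=1/2
t_q=1/4 → seg 0, τ=1/4; S=1+11/4·τ+0·τ²+-3/4·τ³=429/256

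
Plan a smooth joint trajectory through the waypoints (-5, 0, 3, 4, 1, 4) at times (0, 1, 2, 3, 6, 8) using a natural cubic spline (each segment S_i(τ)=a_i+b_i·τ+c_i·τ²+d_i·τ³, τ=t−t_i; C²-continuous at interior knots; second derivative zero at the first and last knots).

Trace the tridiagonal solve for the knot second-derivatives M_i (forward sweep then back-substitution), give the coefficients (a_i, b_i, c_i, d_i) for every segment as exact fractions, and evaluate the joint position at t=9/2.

Δ: Δ0=5, Δ1=3, Δ2=1, Δ3=-1, Δ4=3/2
row 1: diag=4, rhs=-12; c'=1/4, d'=-3
row 2: denom=4−1·1/4=15/4; d'=(-12−1·-3)/(15/4)=-12/5
row 3: denom=8−1·4/15=116/15; d'=(-12−1·-12/5)/(116/15)=-36/29
row 4: denom=10−3·45/116=1025/116; d'=(15−3·-36/29)/(1025/116)=2172/1025
back: M4=2172/1025
back: M3=-36/29−45/116·2172/1025=-423/205
back: M2=-12/5−4/15·-423/205=-1896/1025
back: M1=-3−1/4·-1896/1025=-2601/1025
M: M0=0, M1=-2601/1025, M2=-1896/1025, M3=-423/205, M4=2172/1025, M5=0
seg 0: a=-5, c=M0/2=0, d=(M1−M0)/(6·1)=-867/2050, b=Δ0−h0·(2M0+M1)/6=11117/2050
seg 1: a=0, c=M1/2=-2601/2050, d=(M2−M1)/(6·1)=47/410, b=Δ1−h1·(2M1+M2)/6=4258/1025
seg 2: a=3, c=M2/2=-948/1025, d=(M3−M2)/(6·1)=-73/2050, b=Δ2−h2·(2M2+M3)/6=4019/2050
seg 3: a=4, c=M3/2=-423/410, d=(M4−M3)/(6·3)=1429/6150, b=Δ3−h3·(2M3+M4)/6=4/1025
seg 4: a=1, c=M4/2=1086/1025, d=(M5−M4)/(6·2)=-181/1025, b=Δ4−h4·(2M4+M5)/6=179/2050
t_q=9/2 → seg 3, τ=3/2; S=4+4/1025·τ+-423/410·τ²+1429/6150·τ³=40487/16400

  seg 0: a=-5 b=11117/2050 c=0 d=-867/2050
  seg 1: a=0 b=4258/1025 c=-2601/2050 d=47/410
  seg 2: a=3 b=4019/2050 c=-948/1025 d=-73/2050
  seg 3: a=4 b=4/1025 c=-423/410 d=1429/6150
  seg 4: a=1 b=179/2050 c=1086/1025 d=-181/1025
S(9/2) = 40487/16400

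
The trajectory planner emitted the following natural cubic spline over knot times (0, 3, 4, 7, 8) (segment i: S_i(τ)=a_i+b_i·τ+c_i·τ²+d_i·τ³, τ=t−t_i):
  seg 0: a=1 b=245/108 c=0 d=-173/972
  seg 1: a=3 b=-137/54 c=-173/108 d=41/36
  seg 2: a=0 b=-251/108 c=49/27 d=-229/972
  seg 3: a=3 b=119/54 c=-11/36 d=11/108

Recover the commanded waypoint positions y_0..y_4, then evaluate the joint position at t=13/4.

y_0 = S_0(0) = a_0 = 1
y_1 = S_1(0) = a_1 = 3
y_2 = S_2(0) = a_2 = 0
y_3 = S_3(0) = a_3 = 3
y_4 = S_3(1) = 5
t_q=13/4 is in segment 1 (τ=1/4); S_1(τ)=5261/2304

y_0=1 y_1=3 y_2=0 y_3=3 y_4=5
S(13/4) = 5261/2304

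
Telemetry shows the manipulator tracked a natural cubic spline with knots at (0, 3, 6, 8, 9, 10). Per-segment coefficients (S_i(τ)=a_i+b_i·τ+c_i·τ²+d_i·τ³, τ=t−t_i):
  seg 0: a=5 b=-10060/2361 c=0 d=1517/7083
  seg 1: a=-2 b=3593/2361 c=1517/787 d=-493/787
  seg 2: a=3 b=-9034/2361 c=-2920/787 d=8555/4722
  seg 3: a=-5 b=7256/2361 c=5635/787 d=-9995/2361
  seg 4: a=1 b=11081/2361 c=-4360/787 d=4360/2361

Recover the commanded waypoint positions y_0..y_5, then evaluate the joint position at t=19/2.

y_0=5 y_1=-2 y_2=3 y_3=-5 y_4=1 y_5=2
S(19/2) = 3451/1574

y_0 = S_0(0) = a_0 = 5
y_1 = S_1(0) = a_1 = -2
y_2 = S_2(0) = a_2 = 3
y_3 = S_3(0) = a_3 = -5
y_4 = S_4(0) = a_4 = 1
y_5 = S_4(1) = 2
t_q=19/2 is in segment 4 (τ=1/2); S_4(τ)=3451/1574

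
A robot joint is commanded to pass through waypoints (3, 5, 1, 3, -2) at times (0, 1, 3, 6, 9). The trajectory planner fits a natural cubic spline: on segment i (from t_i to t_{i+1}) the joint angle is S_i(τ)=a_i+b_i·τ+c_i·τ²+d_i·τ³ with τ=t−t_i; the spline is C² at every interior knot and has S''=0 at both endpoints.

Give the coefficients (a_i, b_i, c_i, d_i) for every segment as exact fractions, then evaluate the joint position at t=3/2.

Δ: Δ0=2, Δ1=-2, Δ2=2/3, Δ3=-5/3
row 1: diag=6, rhs=-24; c'=1/3, d'=-4
row 2: denom=10−2·1/3=28/3; d'=(16−2·-4)/(28/3)=18/7
row 3: denom=12−3·9/28=309/28; d'=(-14−3·18/7)/(309/28)=-608/309
back: M3=-608/309
back: M2=18/7−9/28·-608/309=330/103
back: M1=-4−1/3·330/103=-522/103
M: M0=0, M1=-522/103, M2=330/103, M3=-608/309, M4=0
seg 0: a=3, c=M0/2=0, d=(M1−M0)/(6·1)=-87/103, b=Δ0−h0·(2M0+M1)/6=293/103
seg 1: a=5, c=M1/2=-261/103, d=(M2−M1)/(6·2)=71/103, b=Δ1−h1·(2M1+M2)/6=32/103
seg 2: a=1, c=M2/2=165/103, d=(M3−M2)/(6·3)=-799/2781, b=Δ2−h2·(2M2+M3)/6=-160/103
seg 3: a=3, c=M3/2=-304/309, d=(M4−M3)/(6·3)=304/2781, b=Δ3−h3·(2M3+M4)/6=31/103
t_q=3/2 → seg 1, τ=1/2; S=5+32/103·τ+-261/103·τ²+71/103·τ³=3797/824

  seg 0: a=3 b=293/103 c=0 d=-87/103
  seg 1: a=5 b=32/103 c=-261/103 d=71/103
  seg 2: a=1 b=-160/103 c=165/103 d=-799/2781
  seg 3: a=3 b=31/103 c=-304/309 d=304/2781
S(3/2) = 3797/824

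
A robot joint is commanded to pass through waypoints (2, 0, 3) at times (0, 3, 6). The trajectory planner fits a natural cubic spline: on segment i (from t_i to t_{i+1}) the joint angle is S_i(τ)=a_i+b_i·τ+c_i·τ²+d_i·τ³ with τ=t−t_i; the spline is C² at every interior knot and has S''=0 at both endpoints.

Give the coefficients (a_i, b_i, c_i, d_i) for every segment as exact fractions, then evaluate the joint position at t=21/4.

Δ: Δ0=-2/3, Δ1=1
row 1: diag=12, rhs=10; c'=1/4, d'=5/6
back: M1=5/6
M: M0=0, M1=5/6, M2=0
seg 0: a=2, c=M0/2=0, d=(M1−M0)/(6·3)=5/108, b=Δ0−h0·(2M0+M1)/6=-13/12
seg 1: a=0, c=M1/2=5/12, d=(M2−M1)/(6·3)=-5/108, b=Δ1−h1·(2M1+M2)/6=1/6
t_q=21/4 → seg 1, τ=9/4; S=0+1/6·τ+5/12·τ²+-5/108·τ³=501/256

  seg 0: a=2 b=-13/12 c=0 d=5/108
  seg 1: a=0 b=1/6 c=5/12 d=-5/108
S(21/4) = 501/256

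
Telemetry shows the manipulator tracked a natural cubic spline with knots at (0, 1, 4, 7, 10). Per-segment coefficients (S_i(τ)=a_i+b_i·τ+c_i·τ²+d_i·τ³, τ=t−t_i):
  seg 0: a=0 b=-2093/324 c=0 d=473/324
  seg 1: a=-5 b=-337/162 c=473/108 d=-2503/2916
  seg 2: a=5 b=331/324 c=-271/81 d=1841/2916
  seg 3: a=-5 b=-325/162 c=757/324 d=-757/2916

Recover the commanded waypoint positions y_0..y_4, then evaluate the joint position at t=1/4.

y_0=0 y_1=-5 y_2=5 y_3=-5 y_4=3
S(1/4) = -11005/6912

y_0 = S_0(0) = a_0 = 0
y_1 = S_1(0) = a_1 = -5
y_2 = S_2(0) = a_2 = 5
y_3 = S_3(0) = a_3 = -5
y_4 = S_3(3) = 3
t_q=1/4 is in segment 0 (τ=1/4); S_0(τ)=-11005/6912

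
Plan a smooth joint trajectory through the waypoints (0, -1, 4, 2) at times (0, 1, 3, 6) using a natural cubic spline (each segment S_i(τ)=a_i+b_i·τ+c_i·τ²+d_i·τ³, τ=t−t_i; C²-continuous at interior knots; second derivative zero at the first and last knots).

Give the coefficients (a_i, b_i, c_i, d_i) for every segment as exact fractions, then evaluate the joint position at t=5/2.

  seg 0: a=0 b=-73/42 c=0 d=31/42
  seg 1: a=-1 b=10/21 c=31/14 d=-101/168
  seg 2: a=4 b=89/42 c=-39/28 d=13/84
S(5/2) = 1195/448

Δ: Δ0=-1, Δ1=5/2, Δ2=-2/3
row 1: diag=6, rhs=21; c'=1/3, d'=7/2
row 2: denom=10−2·1/3=28/3; d'=(-19−2·7/2)/(28/3)=-39/14
back: M2=-39/14
back: M1=7/2−1/3·-39/14=31/7
M: M0=0, M1=31/7, M2=-39/14, M3=0
seg 0: a=0, c=M0/2=0, d=(M1−M0)/(6·1)=31/42, b=Δ0−h0·(2M0+M1)/6=-73/42
seg 1: a=-1, c=M1/2=31/14, d=(M2−M1)/(6·2)=-101/168, b=Δ1−h1·(2M1+M2)/6=10/21
seg 2: a=4, c=M2/2=-39/28, d=(M3−M2)/(6·3)=13/84, b=Δ2−h2·(2M2+M3)/6=89/42
t_q=5/2 → seg 1, τ=3/2; S=-1+10/21·τ+31/14·τ²+-101/168·τ³=1195/448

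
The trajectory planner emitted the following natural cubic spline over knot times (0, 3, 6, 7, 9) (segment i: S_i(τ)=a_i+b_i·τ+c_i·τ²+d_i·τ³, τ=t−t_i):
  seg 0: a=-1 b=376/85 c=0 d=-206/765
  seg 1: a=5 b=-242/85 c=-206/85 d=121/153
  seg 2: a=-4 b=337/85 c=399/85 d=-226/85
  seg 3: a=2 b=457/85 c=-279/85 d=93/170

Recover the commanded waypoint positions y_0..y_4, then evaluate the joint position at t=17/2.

y_0=-1 y_1=5 y_2=-4 y_3=2 y_4=4
S(17/2) = 1231/272

y_0 = S_0(0) = a_0 = -1
y_1 = S_1(0) = a_1 = 5
y_2 = S_2(0) = a_2 = -4
y_3 = S_3(0) = a_3 = 2
y_4 = S_3(2) = 4
t_q=17/2 is in segment 3 (τ=3/2); S_3(τ)=1231/272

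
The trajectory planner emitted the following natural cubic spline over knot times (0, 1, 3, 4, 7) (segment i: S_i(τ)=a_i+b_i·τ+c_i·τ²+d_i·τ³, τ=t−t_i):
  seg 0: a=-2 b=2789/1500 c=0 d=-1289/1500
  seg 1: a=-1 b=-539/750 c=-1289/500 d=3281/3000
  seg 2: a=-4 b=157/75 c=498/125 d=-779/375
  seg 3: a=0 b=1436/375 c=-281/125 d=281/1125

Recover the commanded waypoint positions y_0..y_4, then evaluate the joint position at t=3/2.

y_0 = S_0(0) = a_0 = -2
y_1 = S_1(0) = a_1 = -1
y_2 = S_2(0) = a_2 = -4
y_3 = S_3(0) = a_3 = 0
y_4 = S_3(3) = -2
t_q=3/2 is in segment 1 (τ=1/2); S_1(τ)=-14937/8000

y_0=-2 y_1=-1 y_2=-4 y_3=0 y_4=-2
S(3/2) = -14937/8000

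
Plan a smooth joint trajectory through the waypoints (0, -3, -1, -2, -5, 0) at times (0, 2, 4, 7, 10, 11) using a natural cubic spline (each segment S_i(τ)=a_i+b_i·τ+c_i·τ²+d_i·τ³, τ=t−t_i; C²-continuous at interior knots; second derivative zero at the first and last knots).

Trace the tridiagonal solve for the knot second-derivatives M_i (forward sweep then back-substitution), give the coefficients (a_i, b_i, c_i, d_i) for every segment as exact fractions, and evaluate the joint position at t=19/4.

Δ: Δ0=-3/2, Δ1=1, Δ2=-1/3, Δ3=-1, Δ4=5
row 1: diag=8, rhs=15; c'=1/4, d'=15/8
row 2: denom=10−2·1/4=19/2; d'=(-8−2·15/8)/(19/2)=-47/38
row 3: denom=12−3·6/19=210/19; d'=(-4−3·-47/38)/(210/19)=-11/420
row 4: denom=8−3·19/70=503/70; d'=(36−3·-11/420)/(503/70)=5051/1006
back: M4=5051/1006
back: M3=-11/420−19/70·5051/1006=-2096/1509
back: M2=-47/38−6/19·-2096/1509=-803/1006
back: M1=15/8−1/4·-803/1006=2087/1006
M: M0=0, M1=2087/1006, M2=-803/1006, M3=-2096/1509, M4=5051/1006, M5=0
seg 0: a=0, c=M0/2=0, d=(M1−M0)/(6·2)=2087/12072, b=Δ0−h0·(2M0+M1)/6=-3307/1509
seg 1: a=-3, c=M1/2=2087/2012, d=(M2−M1)/(6·2)=-1445/6036, b=Δ1−h1·(2M1+M2)/6=-353/3018
seg 2: a=-1, c=M2/2=-803/2012, d=(M3−M2)/(6·3)=-1783/54324, b=Δ2−h2·(2M2+M3)/6=3499/3018
seg 3: a=-2, c=M3/2=-1048/1509, d=(M4−M3)/(6·3)=19345/54324, b=Δ3−h3·(2M3+M4)/6=-12805/6036
seg 4: a=-5, c=M4/2=5051/2012, d=(M5−M4)/(6·1)=-5051/6036, b=Δ4−h4·(2M4+M5)/6=10039/3018
t_q=19/4 → seg 2, τ=3/4; S=-1+3499/3018·τ+-803/2012·τ²+-1783/54324·τ³=-47491/128768

  seg 0: a=0 b=-3307/1509 c=0 d=2087/12072
  seg 1: a=-3 b=-353/3018 c=2087/2012 d=-1445/6036
  seg 2: a=-1 b=3499/3018 c=-803/2012 d=-1783/54324
  seg 3: a=-2 b=-12805/6036 c=-1048/1509 d=19345/54324
  seg 4: a=-5 b=10039/3018 c=5051/2012 d=-5051/6036
S(19/4) = -47491/128768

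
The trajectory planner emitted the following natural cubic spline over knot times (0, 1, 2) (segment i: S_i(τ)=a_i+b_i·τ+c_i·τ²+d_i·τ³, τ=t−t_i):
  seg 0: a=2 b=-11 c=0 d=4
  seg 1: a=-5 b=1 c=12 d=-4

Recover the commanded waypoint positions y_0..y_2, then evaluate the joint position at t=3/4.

y_0=2 y_1=-5 y_2=4
S(3/4) = -73/16

y_0 = S_0(0) = a_0 = 2
y_1 = S_1(0) = a_1 = -5
y_2 = S_1(1) = 4
t_q=3/4 is in segment 0 (τ=3/4); S_0(τ)=-73/16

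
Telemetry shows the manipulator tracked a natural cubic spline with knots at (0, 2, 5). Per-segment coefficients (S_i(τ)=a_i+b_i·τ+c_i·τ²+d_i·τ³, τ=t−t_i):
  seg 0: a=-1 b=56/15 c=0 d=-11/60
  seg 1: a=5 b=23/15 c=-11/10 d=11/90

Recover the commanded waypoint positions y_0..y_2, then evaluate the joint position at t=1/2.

y_0=-1 y_1=5 y_2=3
S(1/2) = 27/32

y_0 = S_0(0) = a_0 = -1
y_1 = S_1(0) = a_1 = 5
y_2 = S_1(3) = 3
t_q=1/2 is in segment 0 (τ=1/2); S_0(τ)=27/32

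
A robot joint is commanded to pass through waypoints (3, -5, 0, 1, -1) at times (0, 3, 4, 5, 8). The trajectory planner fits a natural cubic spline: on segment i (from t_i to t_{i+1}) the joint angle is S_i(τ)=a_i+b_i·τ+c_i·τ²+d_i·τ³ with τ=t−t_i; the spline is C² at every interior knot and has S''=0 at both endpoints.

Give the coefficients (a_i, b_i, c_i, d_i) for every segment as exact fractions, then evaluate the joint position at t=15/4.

  seg 0: a=3 b=-361/60 c=0 d=67/180
  seg 1: a=-5 b=121/30 c=67/20 d=-143/60
  seg 2: a=0 b=43/12 c=-19/5 d=73/60
  seg 3: a=1 b=-11/30 c=-3/20 d=1/60
S(15/4) = -1403/1280

Δ: Δ0=-8/3, Δ1=5, Δ2=1, Δ3=-2/3
row 1: diag=8, rhs=46; c'=1/8, d'=23/4
row 2: denom=4−1·1/8=31/8; d'=(-24−1·23/4)/(31/8)=-238/31
row 3: denom=8−1·8/31=240/31; d'=(-10−1·-238/31)/(240/31)=-3/10
back: M3=-3/10
back: M2=-238/31−8/31·-3/10=-38/5
back: M1=23/4−1/8·-38/5=67/10
M: M0=0, M1=67/10, M2=-38/5, M3=-3/10, M4=0
seg 0: a=3, c=M0/2=0, d=(M1−M0)/(6·3)=67/180, b=Δ0−h0·(2M0+M1)/6=-361/60
seg 1: a=-5, c=M1/2=67/20, d=(M2−M1)/(6·1)=-143/60, b=Δ1−h1·(2M1+M2)/6=121/30
seg 2: a=0, c=M2/2=-19/5, d=(M3−M2)/(6·1)=73/60, b=Δ2−h2·(2M2+M3)/6=43/12
seg 3: a=1, c=M3/2=-3/20, d=(M4−M3)/(6·3)=1/60, b=Δ3−h3·(2M3+M4)/6=-11/30
t_q=15/4 → seg 1, τ=3/4; S=-5+121/30·τ+67/20·τ²+-143/60·τ³=-1403/1280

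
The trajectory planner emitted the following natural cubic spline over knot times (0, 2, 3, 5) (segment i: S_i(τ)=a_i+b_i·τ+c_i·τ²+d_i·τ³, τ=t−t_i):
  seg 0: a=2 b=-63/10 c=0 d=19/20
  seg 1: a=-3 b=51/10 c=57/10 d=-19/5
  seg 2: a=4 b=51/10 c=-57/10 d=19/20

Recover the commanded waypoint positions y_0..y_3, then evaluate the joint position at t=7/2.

y_0=2 y_1=-3 y_2=4 y_3=-1
S(7/2) = 839/160

y_0 = S_0(0) = a_0 = 2
y_1 = S_1(0) = a_1 = -3
y_2 = S_2(0) = a_2 = 4
y_3 = S_2(2) = -1
t_q=7/2 is in segment 2 (τ=1/2); S_2(τ)=839/160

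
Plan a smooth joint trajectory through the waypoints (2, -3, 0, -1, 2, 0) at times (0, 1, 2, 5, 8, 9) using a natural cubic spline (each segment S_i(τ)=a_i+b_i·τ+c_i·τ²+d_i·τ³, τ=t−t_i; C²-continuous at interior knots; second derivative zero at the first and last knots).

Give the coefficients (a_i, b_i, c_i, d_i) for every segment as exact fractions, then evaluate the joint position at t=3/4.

  seg 0: a=2 b=-17386/2409 c=0 d=5341/2409
  seg 1: a=-3 b=-1363/2409 c=5341/803 d=-7433/2409
  seg 2: a=0 b=8384/2409 c=-2092/803 d=9641/21681
  seg 3: a=-1 b=-349/2409 c=3365/2409 d=-667/1971
  seg 4: a=2 b=-2170/2409 c=-1324/803 d=1324/2409
S(3/4) = -127323/51392

Δ: Δ0=-5, Δ1=3, Δ2=-1/3, Δ3=1, Δ4=-2
row 1: diag=4, rhs=48; c'=1/4, d'=12
row 2: denom=8−1·1/4=31/4; d'=(-20−1·12)/(31/4)=-128/31
row 3: denom=12−3·12/31=336/31; d'=(8−3·-128/31)/(336/31)=79/42
row 4: denom=8−3·31/112=803/112; d'=(-18−3·79/42)/(803/112)=-2648/803
back: M4=-2648/803
back: M3=79/42−31/112·-2648/803=6730/2409
back: M2=-128/31−12/31·6730/2409=-4184/803
back: M1=12−1/4·-4184/803=10682/803
M: M0=0, M1=10682/803, M2=-4184/803, M3=6730/2409, M4=-2648/803, M5=0
seg 0: a=2, c=M0/2=0, d=(M1−M0)/(6·1)=5341/2409, b=Δ0−h0·(2M0+M1)/6=-17386/2409
seg 1: a=-3, c=M1/2=5341/803, d=(M2−M1)/(6·1)=-7433/2409, b=Δ1−h1·(2M1+M2)/6=-1363/2409
seg 2: a=0, c=M2/2=-2092/803, d=(M3−M2)/(6·3)=9641/21681, b=Δ2−h2·(2M2+M3)/6=8384/2409
seg 3: a=-1, c=M3/2=3365/2409, d=(M4−M3)/(6·3)=-667/1971, b=Δ3−h3·(2M3+M4)/6=-349/2409
seg 4: a=2, c=M4/2=-1324/803, d=(M5−M4)/(6·1)=1324/2409, b=Δ4−h4·(2M4+M5)/6=-2170/2409
t_q=3/4 → seg 0, τ=3/4; S=2+-17386/2409·τ+0·τ²+5341/2409·τ³=-127323/51392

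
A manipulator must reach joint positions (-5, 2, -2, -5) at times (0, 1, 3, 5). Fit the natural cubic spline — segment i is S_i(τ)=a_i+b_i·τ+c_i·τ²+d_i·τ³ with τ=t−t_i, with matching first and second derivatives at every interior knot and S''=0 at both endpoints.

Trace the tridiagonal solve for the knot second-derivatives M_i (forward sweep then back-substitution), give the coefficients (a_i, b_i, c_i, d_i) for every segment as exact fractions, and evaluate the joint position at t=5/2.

  seg 0: a=-5 b=381/44 c=0 d=-73/44
  seg 1: a=2 b=81/22 c=-219/44 d=47/44
  seg 2: a=-2 b=-75/22 c=63/44 d=-21/88
S(5/2) = -25/352

Δ: Δ0=7, Δ1=-2, Δ2=-3/2
row 1: diag=6, rhs=-54; c'=1/3, d'=-9
row 2: denom=8−2·1/3=22/3; d'=(3−2·-9)/(22/3)=63/22
back: M2=63/22
back: M1=-9−1/3·63/22=-219/22
M: M0=0, M1=-219/22, M2=63/22, M3=0
seg 0: a=-5, c=M0/2=0, d=(M1−M0)/(6·1)=-73/44, b=Δ0−h0·(2M0+M1)/6=381/44
seg 1: a=2, c=M1/2=-219/44, d=(M2−M1)/(6·2)=47/44, b=Δ1−h1·(2M1+M2)/6=81/22
seg 2: a=-2, c=M2/2=63/44, d=(M3−M2)/(6·2)=-21/88, b=Δ2−h2·(2M2+M3)/6=-75/22
t_q=5/2 → seg 1, τ=3/2; S=2+81/22·τ+-219/44·τ²+47/44·τ³=-25/352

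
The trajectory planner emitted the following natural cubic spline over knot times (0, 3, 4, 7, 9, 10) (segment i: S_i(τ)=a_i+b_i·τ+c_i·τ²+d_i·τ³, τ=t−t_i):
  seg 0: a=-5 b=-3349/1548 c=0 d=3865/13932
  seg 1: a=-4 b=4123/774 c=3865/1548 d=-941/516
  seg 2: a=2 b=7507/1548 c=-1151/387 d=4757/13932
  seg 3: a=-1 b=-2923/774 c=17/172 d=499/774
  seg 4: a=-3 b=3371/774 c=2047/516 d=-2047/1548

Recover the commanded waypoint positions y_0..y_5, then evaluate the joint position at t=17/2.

y_0=-5 y_1=-4 y_2=2 y_3=-1 y_4=-3 y_5=4
S(17/2) = -4403/1032

y_0 = S_0(0) = a_0 = -5
y_1 = S_1(0) = a_1 = -4
y_2 = S_2(0) = a_2 = 2
y_3 = S_3(0) = a_3 = -1
y_4 = S_4(0) = a_4 = -3
y_5 = S_4(1) = 4
t_q=17/2 is in segment 3 (τ=3/2); S_3(τ)=-4403/1032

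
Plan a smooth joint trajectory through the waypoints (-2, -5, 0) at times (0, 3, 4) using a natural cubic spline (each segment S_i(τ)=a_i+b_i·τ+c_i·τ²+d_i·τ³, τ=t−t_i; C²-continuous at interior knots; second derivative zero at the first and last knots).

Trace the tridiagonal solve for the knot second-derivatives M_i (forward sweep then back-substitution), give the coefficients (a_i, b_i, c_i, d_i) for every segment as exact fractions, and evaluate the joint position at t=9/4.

Δ: Δ0=-1, Δ1=5
row 1: diag=8, rhs=36; c'=1/8, d'=9/2
back: M1=9/2
M: M0=0, M1=9/2, M2=0
seg 0: a=-2, c=M0/2=0, d=(M1−M0)/(6·3)=1/4, b=Δ0−h0·(2M0+M1)/6=-13/4
seg 1: a=-5, c=M1/2=9/4, d=(M2−M1)/(6·1)=-3/4, b=Δ1−h1·(2M1+M2)/6=7/2
t_q=9/4 → seg 0, τ=9/4; S=-2+-13/4·τ+0·τ²+1/4·τ³=-1655/256

  seg 0: a=-2 b=-13/4 c=0 d=1/4
  seg 1: a=-5 b=7/2 c=9/4 d=-3/4
S(9/4) = -1655/256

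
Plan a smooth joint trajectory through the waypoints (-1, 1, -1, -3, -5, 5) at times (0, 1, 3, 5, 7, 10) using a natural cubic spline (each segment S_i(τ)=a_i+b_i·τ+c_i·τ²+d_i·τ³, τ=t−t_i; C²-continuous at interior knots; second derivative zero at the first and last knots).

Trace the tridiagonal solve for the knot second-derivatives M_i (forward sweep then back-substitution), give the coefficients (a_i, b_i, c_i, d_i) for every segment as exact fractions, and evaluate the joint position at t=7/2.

  seg 0: a=-1 b=745/291 c=0 d=-163/291
  seg 1: a=1 b=256/291 c=-163/97 d=431/1164
  seg 2: a=-1 b=-407/291 c=105/194 d=-199/1164
  seg 3: a=-3 b=-374/291 c=-47/97 d=365/1164
  seg 4: a=-5 b=157/291 c=271/194 d=-271/1746
S(7/2) = -4921/3104

Δ: Δ0=2, Δ1=-1, Δ2=-1, Δ3=-1, Δ4=10/3
row 1: diag=6, rhs=-18; c'=1/3, d'=-3
row 2: denom=8−2·1/3=22/3; d'=(0−2·-3)/(22/3)=9/11
row 3: denom=8−2·3/11=82/11; d'=(0−2·9/11)/(82/11)=-9/41
row 4: denom=10−2·11/41=388/41; d'=(26−2·-9/41)/(388/41)=271/97
back: M4=271/97
back: M3=-9/41−11/41·271/97=-94/97
back: M2=9/11−3/11·-94/97=105/97
back: M1=-3−1/3·105/97=-326/97
M: M0=0, M1=-326/97, M2=105/97, M3=-94/97, M4=271/97, M5=0
seg 0: a=-1, c=M0/2=0, d=(M1−M0)/(6·1)=-163/291, b=Δ0−h0·(2M0+M1)/6=745/291
seg 1: a=1, c=M1/2=-163/97, d=(M2−M1)/(6·2)=431/1164, b=Δ1−h1·(2M1+M2)/6=256/291
seg 2: a=-1, c=M2/2=105/194, d=(M3−M2)/(6·2)=-199/1164, b=Δ2−h2·(2M2+M3)/6=-407/291
seg 3: a=-3, c=M3/2=-47/97, d=(M4−M3)/(6·2)=365/1164, b=Δ3−h3·(2M3+M4)/6=-374/291
seg 4: a=-5, c=M4/2=271/194, d=(M5−M4)/(6·3)=-271/1746, b=Δ4−h4·(2M4+M5)/6=157/291
t_q=7/2 → seg 2, τ=1/2; S=-1+-407/291·τ+105/194·τ²+-199/1164·τ³=-4921/3104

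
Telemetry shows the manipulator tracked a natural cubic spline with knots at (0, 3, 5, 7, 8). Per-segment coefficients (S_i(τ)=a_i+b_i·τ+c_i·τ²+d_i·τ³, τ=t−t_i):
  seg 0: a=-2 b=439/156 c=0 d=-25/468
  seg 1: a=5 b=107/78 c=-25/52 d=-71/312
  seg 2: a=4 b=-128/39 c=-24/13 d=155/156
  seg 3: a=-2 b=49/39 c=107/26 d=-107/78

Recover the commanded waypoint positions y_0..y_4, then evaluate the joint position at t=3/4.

y_0 = S_0(0) = a_0 = -2
y_1 = S_1(0) = a_1 = 5
y_2 = S_2(0) = a_2 = 4
y_3 = S_3(0) = a_3 = -2
y_4 = S_3(1) = 2
t_q=3/4 is in segment 0 (τ=3/4); S_0(τ)=293/3328

y_0=-2 y_1=5 y_2=4 y_3=-2 y_4=2
S(3/4) = 293/3328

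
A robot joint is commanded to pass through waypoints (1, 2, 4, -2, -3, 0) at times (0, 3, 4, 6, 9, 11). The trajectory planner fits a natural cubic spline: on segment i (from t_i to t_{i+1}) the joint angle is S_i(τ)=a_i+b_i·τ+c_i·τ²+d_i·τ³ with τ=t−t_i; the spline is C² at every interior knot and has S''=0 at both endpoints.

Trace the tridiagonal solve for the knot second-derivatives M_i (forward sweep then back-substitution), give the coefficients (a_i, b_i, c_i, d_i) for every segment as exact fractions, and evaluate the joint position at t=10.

  seg 0: a=1 b=-901/1319 c=0 d=4022/35613
  seg 1: a=2 b=3121/1319 c=4022/3957 d=-5471/3957
  seg 2: a=4 b=994/3957 c=-12391/3957 d=11917/15828
  seg 3: a=-2 b=-4273/1319 c=10969/7914 d=-9907/71226
  seg 4: a=-3 b=3485/2638 c=177/1319 d=-59/2638
S(10) = -2067/1319

Δ: Δ0=1/3, Δ1=2, Δ2=-3, Δ3=-1/3, Δ4=3/2
row 1: diag=8, rhs=10; c'=1/8, d'=5/4
row 2: denom=6−1·1/8=47/8; d'=(-30−1·5/4)/(47/8)=-250/47
row 3: denom=10−2·16/47=438/47; d'=(16−2·-250/47)/(438/47)=626/219
row 4: denom=10−3·47/146=1319/146; d'=(11−3·626/219)/(1319/146)=354/1319
back: M4=354/1319
back: M3=626/219−47/146·354/1319=10969/3957
back: M2=-250/47−16/47·10969/3957=-24782/3957
back: M1=5/4−1/8·-24782/3957=8044/3957
M: M0=0, M1=8044/3957, M2=-24782/3957, M3=10969/3957, M4=354/1319, M5=0
seg 0: a=1, c=M0/2=0, d=(M1−M0)/(6·3)=4022/35613, b=Δ0−h0·(2M0+M1)/6=-901/1319
seg 1: a=2, c=M1/2=4022/3957, d=(M2−M1)/(6·1)=-5471/3957, b=Δ1−h1·(2M1+M2)/6=3121/1319
seg 2: a=4, c=M2/2=-12391/3957, d=(M3−M2)/(6·2)=11917/15828, b=Δ2−h2·(2M2+M3)/6=994/3957
seg 3: a=-2, c=M3/2=10969/7914, d=(M4−M3)/(6·3)=-9907/71226, b=Δ3−h3·(2M3+M4)/6=-4273/1319
seg 4: a=-3, c=M4/2=177/1319, d=(M5−M4)/(6·2)=-59/2638, b=Δ4−h4·(2M4+M5)/6=3485/2638
t_q=10 → seg 4, τ=1; S=-3+3485/2638·τ+177/1319·τ²+-59/2638·τ³=-2067/1319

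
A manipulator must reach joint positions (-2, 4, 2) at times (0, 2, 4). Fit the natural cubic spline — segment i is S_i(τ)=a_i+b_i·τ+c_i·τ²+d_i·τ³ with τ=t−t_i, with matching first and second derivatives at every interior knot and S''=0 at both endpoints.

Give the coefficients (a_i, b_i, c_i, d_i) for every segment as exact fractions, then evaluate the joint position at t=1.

  seg 0: a=-2 b=4 c=0 d=-1/4
  seg 1: a=4 b=1 c=-3/2 d=1/4
S(1) = 7/4

Δ: Δ0=3, Δ1=-1
row 1: diag=8, rhs=-24; c'=1/4, d'=-3
back: M1=-3
M: M0=0, M1=-3, M2=0
seg 0: a=-2, c=M0/2=0, d=(M1−M0)/(6·2)=-1/4, b=Δ0−h0·(2M0+M1)/6=4
seg 1: a=4, c=M1/2=-3/2, d=(M2−M1)/(6·2)=1/4, b=Δ1−h1·(2M1+M2)/6=1
t_q=1 → seg 0, τ=1; S=-2+4·τ+0·τ²+-1/4·τ³=7/4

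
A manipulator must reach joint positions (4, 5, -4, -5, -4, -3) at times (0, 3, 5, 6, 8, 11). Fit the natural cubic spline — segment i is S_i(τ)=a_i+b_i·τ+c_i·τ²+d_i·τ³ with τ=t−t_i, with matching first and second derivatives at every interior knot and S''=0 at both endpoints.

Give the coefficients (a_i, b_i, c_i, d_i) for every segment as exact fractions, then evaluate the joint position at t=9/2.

Δ: Δ0=1/3, Δ1=-9/2, Δ2=-1, Δ3=1/2, Δ4=1/3
row 1: diag=10, rhs=-29; c'=1/5, d'=-29/10
row 2: denom=6−2·1/5=28/5; d'=(21−2·-29/10)/(28/5)=67/14
row 3: denom=6−1·5/28=163/28; d'=(9−1·67/14)/(163/28)=118/163
row 4: denom=10−2·56/163=1518/163; d'=(-1−2·118/163)/(1518/163)=-133/506
back: M4=-133/506
back: M3=118/163−56/163·-133/506=206/253
back: M2=67/14−5/28·206/253=1174/253
back: M1=-29/10−1/5·1174/253=-1937/506
M: M0=0, M1=-1937/506, M2=1174/253, M3=206/253, M4=-133/506, M5=0
seg 0: a=4, c=M0/2=0, d=(M1−M0)/(6·3)=-1937/9108, b=Δ0−h0·(2M0+M1)/6=6823/3036
seg 1: a=5, c=M1/2=-1937/1012, d=(M2−M1)/(6·2)=4285/6072, b=Δ1−h1·(2M1+M2)/6=-5305/1518
seg 2: a=-4, c=M2/2=587/253, d=(M3−M2)/(6·1)=-44/69, b=Δ2−h2·(2M2+M3)/6=-2036/759
seg 3: a=-5, c=M3/2=103/253, d=(M4−M3)/(6·2)=-545/6072, b=Δ3−h3·(2M3+M4)/6=34/759
seg 4: a=-4, c=M4/2=-133/1012, d=(M5−M4)/(6·3)=133/9108, b=Δ4−h4·(2M4+M5)/6=905/1518
t_q=9/2 → seg 1, τ=3/2; S=5+-5305/1518·τ+-1937/1012·τ²+4285/6072·τ³=-35087/16192

  seg 0: a=4 b=6823/3036 c=0 d=-1937/9108
  seg 1: a=5 b=-5305/1518 c=-1937/1012 d=4285/6072
  seg 2: a=-4 b=-2036/759 c=587/253 d=-44/69
  seg 3: a=-5 b=34/759 c=103/253 d=-545/6072
  seg 4: a=-4 b=905/1518 c=-133/1012 d=133/9108
S(9/2) = -35087/16192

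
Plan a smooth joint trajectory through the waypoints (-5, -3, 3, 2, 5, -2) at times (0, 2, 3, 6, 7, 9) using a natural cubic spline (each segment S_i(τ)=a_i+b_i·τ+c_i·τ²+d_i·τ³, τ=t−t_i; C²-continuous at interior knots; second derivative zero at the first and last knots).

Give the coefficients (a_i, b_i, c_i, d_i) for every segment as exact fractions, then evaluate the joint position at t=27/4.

  seg 0: a=-5 b=-6268/5655 c=0 d=11923/22620
  seg 1: a=-3 b=29501/5655 c=11923/3770 d=-26911/11310
  seg 2: a=3 b=49807/11310 c=-7494/1885 d=139/174
  seg 3: a=2 b=11984/5655 c=12117/3770 d=-26389/11310
  seg 4: a=5 b=17503/11310 c=-7136/1885 d=3568/5655
S(27/4) = 1064759/241280

Δ: Δ0=1, Δ1=6, Δ2=-1/3, Δ3=3, Δ4=-7/2
row 1: diag=6, rhs=30; c'=1/6, d'=5
row 2: denom=8−1·1/6=47/6; d'=(-38−1·5)/(47/6)=-258/47
row 3: denom=8−3·18/47=322/47; d'=(20−3·-258/47)/(322/47)=857/161
row 4: denom=6−1·47/322=1885/322; d'=(-39−1·857/161)/(1885/322)=-14272/1885
back: M4=-14272/1885
back: M3=857/161−47/322·-14272/1885=12117/1885
back: M2=-258/47−18/47·12117/1885=-14988/1885
back: M1=5−1/6·-14988/1885=11923/1885
M: M0=0, M1=11923/1885, M2=-14988/1885, M3=12117/1885, M4=-14272/1885, M5=0
seg 0: a=-5, c=M0/2=0, d=(M1−M0)/(6·2)=11923/22620, b=Δ0−h0·(2M0+M1)/6=-6268/5655
seg 1: a=-3, c=M1/2=11923/3770, d=(M2−M1)/(6·1)=-26911/11310, b=Δ1−h1·(2M1+M2)/6=29501/5655
seg 2: a=3, c=M2/2=-7494/1885, d=(M3−M2)/(6·3)=139/174, b=Δ2−h2·(2M2+M3)/6=49807/11310
seg 3: a=2, c=M3/2=12117/3770, d=(M4−M3)/(6·1)=-26389/11310, b=Δ3−h3·(2M3+M4)/6=11984/5655
seg 4: a=5, c=M4/2=-7136/1885, d=(M5−M4)/(6·2)=3568/5655, b=Δ4−h4·(2M4+M5)/6=17503/11310
t_q=27/4 → seg 3, τ=3/4; S=2+11984/5655·τ+12117/3770·τ²+-26389/11310·τ³=1064759/241280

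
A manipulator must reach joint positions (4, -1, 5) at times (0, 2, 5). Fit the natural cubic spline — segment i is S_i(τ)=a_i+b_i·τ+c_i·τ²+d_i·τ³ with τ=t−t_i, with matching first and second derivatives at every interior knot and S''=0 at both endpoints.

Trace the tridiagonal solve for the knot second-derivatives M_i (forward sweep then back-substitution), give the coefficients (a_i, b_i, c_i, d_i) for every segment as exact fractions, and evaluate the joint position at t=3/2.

  seg 0: a=4 b=-17/5 c=0 d=9/40
  seg 1: a=-1 b=-7/10 c=27/20 d=-3/20
S(3/2) = -109/320

Δ: Δ0=-5/2, Δ1=2
row 1: diag=10, rhs=27; c'=3/10, d'=27/10
back: M1=27/10
M: M0=0, M1=27/10, M2=0
seg 0: a=4, c=M0/2=0, d=(M1−M0)/(6·2)=9/40, b=Δ0−h0·(2M0+M1)/6=-17/5
seg 1: a=-1, c=M1/2=27/20, d=(M2−M1)/(6·3)=-3/20, b=Δ1−h1·(2M1+M2)/6=-7/10
t_q=3/2 → seg 0, τ=3/2; S=4+-17/5·τ+0·τ²+9/40·τ³=-109/320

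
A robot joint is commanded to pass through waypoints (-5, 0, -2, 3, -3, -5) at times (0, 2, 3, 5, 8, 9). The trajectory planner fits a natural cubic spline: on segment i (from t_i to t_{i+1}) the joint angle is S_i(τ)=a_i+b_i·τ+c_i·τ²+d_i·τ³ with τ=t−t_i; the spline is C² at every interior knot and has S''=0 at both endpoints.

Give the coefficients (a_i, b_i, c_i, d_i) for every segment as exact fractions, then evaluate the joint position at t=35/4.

  seg 0: a=-5 b=20123/4586 c=0 d=-4329/9172
  seg 1: a=0 b=-5851/4586 c=-12987/4586 d=4833/2293
  seg 2: a=-2 b=-2827/4586 c=16011/4586 d=-8865/9172
  seg 3: a=3 b=8027/4586 c=-5292/2293 d=1617/4586
  seg 4: a=-3 b=-5909/2293 c=3969/4586 d=-1323/4586
S(35/4) = -1340613/293504

Δ: Δ0=5/2, Δ1=-2, Δ2=5/2, Δ3=-2, Δ4=-2
row 1: diag=6, rhs=-27; c'=1/6, d'=-9/2
row 2: denom=6−1·1/6=35/6; d'=(27−1·-9/2)/(35/6)=27/5
row 3: denom=10−2·12/35=326/35; d'=(-27−2·27/5)/(326/35)=-1323/326
row 4: denom=8−3·105/326=2293/326; d'=(0−3·-1323/326)/(2293/326)=3969/2293
back: M4=3969/2293
back: M3=-1323/326−105/326·3969/2293=-10584/2293
back: M2=27/5−12/35·-10584/2293=16011/2293
back: M1=-9/2−1/6·16011/2293=-12987/2293
M: M0=0, M1=-12987/2293, M2=16011/2293, M3=-10584/2293, M4=3969/2293, M5=0
seg 0: a=-5, c=M0/2=0, d=(M1−M0)/(6·2)=-4329/9172, b=Δ0−h0·(2M0+M1)/6=20123/4586
seg 1: a=0, c=M1/2=-12987/4586, d=(M2−M1)/(6·1)=4833/2293, b=Δ1−h1·(2M1+M2)/6=-5851/4586
seg 2: a=-2, c=M2/2=16011/4586, d=(M3−M2)/(6·2)=-8865/9172, b=Δ2−h2·(2M2+M3)/6=-2827/4586
seg 3: a=3, c=M3/2=-5292/2293, d=(M4−M3)/(6·3)=1617/4586, b=Δ3−h3·(2M3+M4)/6=8027/4586
seg 4: a=-3, c=M4/2=3969/4586, d=(M5−M4)/(6·1)=-1323/4586, b=Δ4−h4·(2M4+M5)/6=-5909/2293
t_q=35/4 → seg 4, τ=3/4; S=-3+-5909/2293·τ+3969/4586·τ²+-1323/4586·τ³=-1340613/293504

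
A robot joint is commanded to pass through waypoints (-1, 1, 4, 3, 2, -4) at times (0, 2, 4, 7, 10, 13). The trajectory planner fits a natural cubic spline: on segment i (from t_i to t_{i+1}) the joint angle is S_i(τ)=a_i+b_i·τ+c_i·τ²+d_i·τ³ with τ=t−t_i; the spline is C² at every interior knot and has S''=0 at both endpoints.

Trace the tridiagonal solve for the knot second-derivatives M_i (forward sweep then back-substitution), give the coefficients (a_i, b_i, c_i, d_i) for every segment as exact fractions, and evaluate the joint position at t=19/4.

  seg 0: a=-1 b=592/783 c=0 d=191/3132
  seg 1: a=1 b=1165/783 c=191/522 d=-1127/6264
  seg 2: a=4 b=1241/1566 c=-745/1044 d=3179/28188
  seg 3: a=3 b=-1391/3132 c=236/783 d=-2485/28188
  seg 4: a=2 b=-1591/1566 c=-1541/3132 d=1541/28188
S(19/4) = 94445/22272

Δ: Δ0=1, Δ1=3/2, Δ2=-1/3, Δ3=-1/3, Δ4=-2
row 1: diag=8, rhs=3; c'=1/4, d'=3/8
row 2: denom=10−2·1/4=19/2; d'=(-11−2·3/8)/(19/2)=-47/38
row 3: denom=12−3·6/19=210/19; d'=(0−3·-47/38)/(210/19)=47/140
row 4: denom=12−3·19/70=783/70; d'=(-10−3·47/140)/(783/70)=-1541/1566
back: M4=-1541/1566
back: M3=47/140−19/70·-1541/1566=472/783
back: M2=-47/38−6/19·472/783=-745/522
back: M1=3/8−1/4·-745/522=191/261
M: M0=0, M1=191/261, M2=-745/522, M3=472/783, M4=-1541/1566, M5=0
seg 0: a=-1, c=M0/2=0, d=(M1−M0)/(6·2)=191/3132, b=Δ0−h0·(2M0+M1)/6=592/783
seg 1: a=1, c=M1/2=191/522, d=(M2−M1)/(6·2)=-1127/6264, b=Δ1−h1·(2M1+M2)/6=1165/783
seg 2: a=4, c=M2/2=-745/1044, d=(M3−M2)/(6·3)=3179/28188, b=Δ2−h2·(2M2+M3)/6=1241/1566
seg 3: a=3, c=M3/2=236/783, d=(M4−M3)/(6·3)=-2485/28188, b=Δ3−h3·(2M3+M4)/6=-1391/3132
seg 4: a=2, c=M4/2=-1541/3132, d=(M5−M4)/(6·3)=1541/28188, b=Δ4−h4·(2M4+M5)/6=-1591/1566
t_q=19/4 → seg 2, τ=3/4; S=4+1241/1566·τ+-745/1044·τ²+3179/28188·τ³=94445/22272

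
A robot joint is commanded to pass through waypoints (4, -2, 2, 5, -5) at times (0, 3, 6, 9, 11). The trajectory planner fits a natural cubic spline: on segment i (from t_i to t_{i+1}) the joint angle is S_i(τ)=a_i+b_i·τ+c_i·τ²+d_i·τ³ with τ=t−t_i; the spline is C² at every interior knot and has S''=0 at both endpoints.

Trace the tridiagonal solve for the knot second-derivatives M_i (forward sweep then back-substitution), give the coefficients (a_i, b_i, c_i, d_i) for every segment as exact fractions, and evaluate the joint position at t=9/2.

  seg 0: a=4 b=-577/207 c=0 d=163/1863
  seg 1: a=-2 b=-88/207 c=163/207 d=-125/1863
  seg 2: a=2 b=515/207 c=38/207 d=-422/1863
  seg 3: a=5 b=-523/207 c=-128/69 d=64/207
S(9/2) = -201/184

Δ: Δ0=-2, Δ1=4/3, Δ2=1, Δ3=-5
row 1: diag=12, rhs=20; c'=1/4, d'=5/3
row 2: denom=12−3·1/4=45/4; d'=(-2−3·5/3)/(45/4)=-28/45
row 3: denom=10−3·4/15=46/5; d'=(-36−3·-28/45)/(46/5)=-256/69
back: M3=-256/69
back: M2=-28/45−4/15·-256/69=76/207
back: M1=5/3−1/4·76/207=326/207
M: M0=0, M1=326/207, M2=76/207, M3=-256/69, M4=0
seg 0: a=4, c=M0/2=0, d=(M1−M0)/(6·3)=163/1863, b=Δ0−h0·(2M0+M1)/6=-577/207
seg 1: a=-2, c=M1/2=163/207, d=(M2−M1)/(6·3)=-125/1863, b=Δ1−h1·(2M1+M2)/6=-88/207
seg 2: a=2, c=M2/2=38/207, d=(M3−M2)/(6·3)=-422/1863, b=Δ2−h2·(2M2+M3)/6=515/207
seg 3: a=5, c=M3/2=-128/69, d=(M4−M3)/(6·2)=64/207, b=Δ3−h3·(2M3+M4)/6=-523/207
t_q=9/2 → seg 1, τ=3/2; S=-2+-88/207·τ+163/207·τ²+-125/1863·τ³=-201/184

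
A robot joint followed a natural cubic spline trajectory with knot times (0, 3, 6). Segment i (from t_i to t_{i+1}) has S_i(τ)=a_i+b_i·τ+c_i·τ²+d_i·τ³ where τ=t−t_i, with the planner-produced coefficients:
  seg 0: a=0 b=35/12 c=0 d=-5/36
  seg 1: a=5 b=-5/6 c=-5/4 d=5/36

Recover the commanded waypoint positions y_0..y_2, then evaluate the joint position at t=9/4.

y_0 = S_0(0) = a_0 = 0
y_1 = S_1(0) = a_1 = 5
y_2 = S_1(3) = -5
t_q=9/4 is in segment 0 (τ=9/4); S_0(τ)=1275/256

y_0=0 y_1=5 y_2=-5
S(9/4) = 1275/256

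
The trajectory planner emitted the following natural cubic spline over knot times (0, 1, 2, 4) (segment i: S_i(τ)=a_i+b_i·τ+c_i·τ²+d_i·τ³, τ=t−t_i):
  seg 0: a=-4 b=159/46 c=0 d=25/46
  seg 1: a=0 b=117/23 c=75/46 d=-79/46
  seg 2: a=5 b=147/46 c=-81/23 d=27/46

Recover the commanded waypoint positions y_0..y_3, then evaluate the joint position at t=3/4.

y_0 = S_0(0) = a_0 = -4
y_1 = S_1(0) = a_1 = 0
y_2 = S_2(0) = a_2 = 5
y_3 = S_2(2) = 2
t_q=3/4 is in segment 0 (τ=3/4); S_0(τ)=-3469/2944

y_0=-4 y_1=0 y_2=5 y_3=2
S(3/4) = -3469/2944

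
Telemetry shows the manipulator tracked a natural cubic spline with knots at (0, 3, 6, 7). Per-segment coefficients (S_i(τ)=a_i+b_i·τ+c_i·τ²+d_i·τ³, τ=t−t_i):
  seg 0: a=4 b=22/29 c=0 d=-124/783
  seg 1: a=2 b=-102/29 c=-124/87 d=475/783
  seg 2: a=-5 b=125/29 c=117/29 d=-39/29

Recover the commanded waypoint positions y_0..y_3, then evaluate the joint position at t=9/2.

y_0=4 y_1=2 y_2=-5 y_3=2
S(9/2) = -1029/232

y_0 = S_0(0) = a_0 = 4
y_1 = S_1(0) = a_1 = 2
y_2 = S_2(0) = a_2 = -5
y_3 = S_2(1) = 2
t_q=9/2 is in segment 1 (τ=3/2); S_1(τ)=-1029/232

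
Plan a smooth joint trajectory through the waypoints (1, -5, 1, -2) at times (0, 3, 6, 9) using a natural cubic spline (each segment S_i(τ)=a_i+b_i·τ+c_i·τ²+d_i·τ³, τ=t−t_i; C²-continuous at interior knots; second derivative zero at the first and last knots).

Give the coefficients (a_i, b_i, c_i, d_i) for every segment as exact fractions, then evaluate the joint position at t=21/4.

  seg 0: a=1 b=-49/15 c=0 d=19/135
  seg 1: a=-5 b=8/15 c=19/15 d=-7/27
  seg 2: a=1 b=17/15 c=-16/15 d=16/135
S(21/4) = -109/320

Δ: Δ0=-2, Δ1=2, Δ2=-1
row 1: diag=12, rhs=24; c'=1/4, d'=2
row 2: denom=12−3·1/4=45/4; d'=(-18−3·2)/(45/4)=-32/15
back: M2=-32/15
back: M1=2−1/4·-32/15=38/15
M: M0=0, M1=38/15, M2=-32/15, M3=0
seg 0: a=1, c=M0/2=0, d=(M1−M0)/(6·3)=19/135, b=Δ0−h0·(2M0+M1)/6=-49/15
seg 1: a=-5, c=M1/2=19/15, d=(M2−M1)/(6·3)=-7/27, b=Δ1−h1·(2M1+M2)/6=8/15
seg 2: a=1, c=M2/2=-16/15, d=(M3−M2)/(6·3)=16/135, b=Δ2−h2·(2M2+M3)/6=17/15
t_q=21/4 → seg 1, τ=9/4; S=-5+8/15·τ+19/15·τ²+-7/27·τ³=-109/320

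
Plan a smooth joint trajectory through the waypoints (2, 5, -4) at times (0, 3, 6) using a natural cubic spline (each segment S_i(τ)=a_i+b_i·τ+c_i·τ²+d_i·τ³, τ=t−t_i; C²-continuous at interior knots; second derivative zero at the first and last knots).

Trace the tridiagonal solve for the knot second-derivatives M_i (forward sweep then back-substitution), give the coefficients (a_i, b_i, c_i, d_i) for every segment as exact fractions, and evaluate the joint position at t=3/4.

Δ: Δ0=1, Δ1=-3
row 1: diag=12, rhs=-24; c'=1/4, d'=-2
back: M1=-2
M: M0=0, M1=-2, M2=0
seg 0: a=2, c=M0/2=0, d=(M1−M0)/(6·3)=-1/9, b=Δ0−h0·(2M0+M1)/6=2
seg 1: a=5, c=M1/2=-1, d=(M2−M1)/(6·3)=1/9, b=Δ1−h1·(2M1+M2)/6=-1
t_q=3/4 → seg 0, τ=3/4; S=2+2·τ+0·τ²+-1/9·τ³=221/64

  seg 0: a=2 b=2 c=0 d=-1/9
  seg 1: a=5 b=-1 c=-1 d=1/9
S(3/4) = 221/64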